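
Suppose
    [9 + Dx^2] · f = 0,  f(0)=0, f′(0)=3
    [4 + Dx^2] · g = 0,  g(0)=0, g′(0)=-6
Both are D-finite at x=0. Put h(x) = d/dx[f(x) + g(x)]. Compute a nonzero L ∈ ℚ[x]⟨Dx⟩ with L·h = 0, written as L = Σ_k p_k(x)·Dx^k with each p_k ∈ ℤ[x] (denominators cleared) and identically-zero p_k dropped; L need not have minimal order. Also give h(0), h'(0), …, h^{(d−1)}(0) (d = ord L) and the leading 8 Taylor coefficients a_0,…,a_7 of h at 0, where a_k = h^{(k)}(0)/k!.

f: a_k = 0, 3, 0, -9/2, 0, 81/40, 0, -243/560, …
g: a_k = 0, -6, 0, 4, 0, -4/5, 0, 8/105, …
Sum ⇒ L₀ = lclm(L_f,L_g) in ℚ(x)⟨Dx⟩.
Differentiate: ansatz ord ≤ ord L₀ ⇒ L.
L = 36 + 13·Dx^2 + Dx^4  (order 4).
h: a_k = -3, 0, -3/2, 0, 49/8, 0, -601/240, 0, …
ICs: h(0) = -3, h′(0) = 0, h′′(0) = -3, h′′′(0) = 0.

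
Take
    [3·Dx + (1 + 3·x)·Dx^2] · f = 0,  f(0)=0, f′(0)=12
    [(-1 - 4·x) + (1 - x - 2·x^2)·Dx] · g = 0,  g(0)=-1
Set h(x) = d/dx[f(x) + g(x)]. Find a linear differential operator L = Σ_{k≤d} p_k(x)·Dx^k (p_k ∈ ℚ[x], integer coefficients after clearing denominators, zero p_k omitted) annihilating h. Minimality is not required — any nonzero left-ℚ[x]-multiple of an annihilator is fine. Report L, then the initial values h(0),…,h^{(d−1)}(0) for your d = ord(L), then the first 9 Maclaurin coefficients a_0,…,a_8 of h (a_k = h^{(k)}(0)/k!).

L = (-66 - 270·x - 576·x^2 - 336·x^3 - 288·x^4) + (-4 - 96·x - 492·x^2 - 832·x^3 - 696·x^4 - 480·x^5)·Dx + (3 + 19·x + 25·x^2 - 39·x^3 - 116·x^4 - 164·x^5 - 96·x^6)·Dx^2  (order 2).
h: a_k = 11, -42, 93, -368, 867, -3174, 8153, -27612, 75663, …
ICs: h(0) = 11, h′(0) = -42.

f: a_k = 0, 12, -18, 36, -81, 972/5, -486, 8748/7, -6561/2, …
g: a_k = -1, -1, -3, -5, -11, -21, -43, -85, -171, …
f+g: L₀ = lclm(L_f,L_g), ord ≤ 2+1.
h₀' ⇒ L via d/dx closure of L₀.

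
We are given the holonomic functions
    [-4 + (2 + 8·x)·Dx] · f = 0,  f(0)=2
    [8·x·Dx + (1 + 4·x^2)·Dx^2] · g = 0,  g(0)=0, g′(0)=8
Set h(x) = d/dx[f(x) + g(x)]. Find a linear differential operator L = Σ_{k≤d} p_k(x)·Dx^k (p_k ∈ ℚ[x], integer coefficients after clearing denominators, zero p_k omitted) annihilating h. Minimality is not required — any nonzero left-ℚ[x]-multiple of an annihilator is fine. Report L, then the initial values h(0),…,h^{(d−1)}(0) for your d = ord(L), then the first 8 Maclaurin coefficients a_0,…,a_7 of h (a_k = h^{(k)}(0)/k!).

f: a_k = 2, 4, -4, 8, -20, 56, -168, 528, …
g: a_k = 0, 8, 0, -32/3, 0, 128/5, 0, -512/7, …
Sum ⇒ L₀ = lclm(L_f,L_g) in ℚ(x)⟨Dx⟩.
Differentiate: ansatz ord ≤ ord L₀ ⇒ L.
L = (-8 - 80·x + 96·x^2 + 192·x^3) + (-10 - 32·x - 64·x^2 + 384·x^3 + 672·x^4)·Dx + (-1 + 24·x^2 + 48·x^3 + 112·x^4 + 192·x^5)·Dx^2  (order 2).
h: a_k = 12, -8, -8, -80, 408, -1008, 3184, -13728, …
ICs: h(0) = 12, h′(0) = -8.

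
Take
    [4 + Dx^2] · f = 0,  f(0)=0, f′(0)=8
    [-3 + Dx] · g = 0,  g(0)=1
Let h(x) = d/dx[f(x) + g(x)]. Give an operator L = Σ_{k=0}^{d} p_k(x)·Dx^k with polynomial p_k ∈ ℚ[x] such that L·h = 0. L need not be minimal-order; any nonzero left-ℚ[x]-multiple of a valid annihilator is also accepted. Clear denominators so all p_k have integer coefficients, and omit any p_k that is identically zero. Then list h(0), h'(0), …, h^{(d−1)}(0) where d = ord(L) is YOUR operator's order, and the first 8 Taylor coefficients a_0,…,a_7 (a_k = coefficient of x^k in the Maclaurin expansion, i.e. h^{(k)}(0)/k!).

L = 12 - 4·Dx + 3·Dx^2 - Dx^3  (order 3).
h: a_k = 11, 9, -5/2, 27/2, 371/24, 243/40, 335/144, 729/560, …
ICs: h(0) = 11, h′(0) = 9, h′′(0) = -5.

f: a_k = 0, 8, 0, -16/3, 0, 16/15, 0, -32/315, …
g: a_k = 1, 3, 9/2, 9/2, 27/8, 81/40, 81/80, 243/560, …
f+g: L₀ = lclm(L_f,L_g), ord ≤ 2+1.
h₀' ⇒ L via d/dx closure of L₀.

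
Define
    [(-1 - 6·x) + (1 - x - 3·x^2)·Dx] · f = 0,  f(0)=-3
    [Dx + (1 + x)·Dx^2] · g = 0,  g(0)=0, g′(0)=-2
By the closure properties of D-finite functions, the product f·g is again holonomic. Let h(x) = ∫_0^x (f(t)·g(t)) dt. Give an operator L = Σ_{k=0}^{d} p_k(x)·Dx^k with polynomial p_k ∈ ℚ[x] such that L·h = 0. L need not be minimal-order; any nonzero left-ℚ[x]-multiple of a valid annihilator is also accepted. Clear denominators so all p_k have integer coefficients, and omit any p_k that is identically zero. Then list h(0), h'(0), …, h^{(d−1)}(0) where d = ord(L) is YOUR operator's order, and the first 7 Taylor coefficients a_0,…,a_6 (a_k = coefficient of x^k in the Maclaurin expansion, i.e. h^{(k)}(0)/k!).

f: a_k = -3, -3, -12, -21, -57, -120, -291, …
g: a_k = 0, -2, 1, -2/3, 1/2, -2/5, 1/3, …
h₀=f·g: eliminate ⇒ L₀, order ≤ 1·2.
Integrate: L := L₀·Dx.
L = (7 + 12·x)·Dx + (1 + 15·x + 15·x^2)·Dx^2 + (-1 + 4·x^2 + 3·x^3)·Dx^3  (order 3).
h: a_k = 0, 0, 3, 1, 23/4, 61/10, 1007/60, …
ICs: h(0) = 0, h′(0) = 0, h′′(0) = 6.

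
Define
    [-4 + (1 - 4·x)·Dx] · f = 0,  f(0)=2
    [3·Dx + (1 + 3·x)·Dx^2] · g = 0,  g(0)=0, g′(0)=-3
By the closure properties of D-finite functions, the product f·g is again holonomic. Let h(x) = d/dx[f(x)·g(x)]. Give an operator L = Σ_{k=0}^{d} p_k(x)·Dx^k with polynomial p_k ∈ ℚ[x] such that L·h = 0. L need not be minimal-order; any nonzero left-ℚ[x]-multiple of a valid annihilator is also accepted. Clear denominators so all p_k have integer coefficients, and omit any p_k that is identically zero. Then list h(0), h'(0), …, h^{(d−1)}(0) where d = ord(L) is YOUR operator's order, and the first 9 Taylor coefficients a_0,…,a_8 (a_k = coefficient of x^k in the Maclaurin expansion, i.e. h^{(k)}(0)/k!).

f: a_k = 2, 8, 32, 128, 512, 2048, 8192, 32768, 131072, …
g: a_k = 0, -3, 9/2, -9, 81/4, -243/5, 243/2, -2187/7, 6561/8, …
f·g: L₀ = L_f ⊗_s L_g, ord ≤ 1·2.
Derive L from L₀ (diff closure).
L = 48 + (6 + 60·x)·Dx + (-1 + x + 12·x^2)·Dx^2  (order 2).
h: a_k = -6, -30, -234, -1086, -5916, -134694/5, -650442/5, -20354874/35, -92974743/35, …
ICs: h(0) = -6, h′(0) = -30.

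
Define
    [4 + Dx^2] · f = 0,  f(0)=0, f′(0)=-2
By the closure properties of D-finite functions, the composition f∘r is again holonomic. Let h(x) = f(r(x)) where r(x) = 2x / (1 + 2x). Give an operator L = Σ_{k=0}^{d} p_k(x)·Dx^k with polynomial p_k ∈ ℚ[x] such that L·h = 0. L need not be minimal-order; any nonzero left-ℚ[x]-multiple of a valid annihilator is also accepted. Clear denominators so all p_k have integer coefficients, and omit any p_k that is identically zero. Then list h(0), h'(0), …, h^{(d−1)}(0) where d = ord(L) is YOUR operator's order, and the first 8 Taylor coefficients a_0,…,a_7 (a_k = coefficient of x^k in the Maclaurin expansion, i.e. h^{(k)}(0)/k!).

f: a_k = 0, -2, 0, 4/3, 0, -4/15, 0, 8/315, …
f∘r: x↦r, Dx↦Dx/r' in L_f ⇒ L₀.
L = 16 + (4 + 24·x + 48·x^2 + 32·x^3)·Dx + (1 + 8·x + 24·x^2 + 32·x^3 + 16·x^4)·Dx^2  (order 2).
h: a_k = 0, -4, 8, -16/3, -32, 2752/15, -640, 565504/315, …
ICs: h(0) = 0, h′(0) = -4.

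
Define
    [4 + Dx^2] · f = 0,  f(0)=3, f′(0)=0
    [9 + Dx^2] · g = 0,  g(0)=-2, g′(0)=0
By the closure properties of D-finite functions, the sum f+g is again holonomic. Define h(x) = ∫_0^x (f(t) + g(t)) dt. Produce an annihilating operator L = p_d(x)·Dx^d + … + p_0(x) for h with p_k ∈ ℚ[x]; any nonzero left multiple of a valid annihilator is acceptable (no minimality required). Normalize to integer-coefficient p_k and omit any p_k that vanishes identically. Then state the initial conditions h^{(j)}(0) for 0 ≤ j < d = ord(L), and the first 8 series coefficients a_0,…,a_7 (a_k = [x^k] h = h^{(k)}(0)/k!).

f: a_k = 3, 0, -6, 0, 2, 0, -4/15, 0, …
g: a_k = -2, 0, 9, 0, -27/4, 0, 81/40, 0, …
f+g: L₀ = lclm(L_f,L_g), ord ≤ 2+2.
h=∫₀ˣh₀: take L = L₀·Dx.
L = 36·Dx + 13·Dx^3 + Dx^5  (order 5).
h: a_k = 0, 1, 0, 1, 0, -19/20, 0, 211/840, …
ICs: h(0) = 0, h′(0) = 1, h′′(0) = 0, h′′′(0) = 6, h′′′′(0) = 0.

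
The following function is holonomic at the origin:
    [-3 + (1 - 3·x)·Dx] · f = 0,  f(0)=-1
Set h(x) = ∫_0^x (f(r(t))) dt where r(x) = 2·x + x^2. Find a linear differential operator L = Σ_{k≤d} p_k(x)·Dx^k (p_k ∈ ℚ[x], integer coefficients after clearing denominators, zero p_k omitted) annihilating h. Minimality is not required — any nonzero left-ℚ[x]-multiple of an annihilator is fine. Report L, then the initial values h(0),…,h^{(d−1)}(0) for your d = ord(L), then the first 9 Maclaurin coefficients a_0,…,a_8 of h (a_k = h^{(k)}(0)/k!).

f: a_k = -1, -3, -9, -27, -81, -243, -729, -2187, -6561, …
f∘r: x↦r, Dx↦Dx/r' in L_f ⇒ L₀.
∫: right-multiply L₀ by Dx.
L = (6 + 6·x)·Dx + (-1 + 6·x + 3·x^2)·Dx^2  (order 2).
h: a_k = 0, -1, -3, -13, -63, -1629/5, -1755, -68067/7, -54999, …
ICs: h(0) = 0, h′(0) = -1.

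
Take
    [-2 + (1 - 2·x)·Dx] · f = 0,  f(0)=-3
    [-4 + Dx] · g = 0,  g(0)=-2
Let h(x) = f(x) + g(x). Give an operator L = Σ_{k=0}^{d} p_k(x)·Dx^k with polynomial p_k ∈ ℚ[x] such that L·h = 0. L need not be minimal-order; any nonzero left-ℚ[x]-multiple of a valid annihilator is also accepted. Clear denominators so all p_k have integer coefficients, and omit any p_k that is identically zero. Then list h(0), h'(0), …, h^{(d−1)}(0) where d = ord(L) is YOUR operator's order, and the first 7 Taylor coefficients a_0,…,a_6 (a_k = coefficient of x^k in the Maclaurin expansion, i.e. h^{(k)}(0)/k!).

f: a_k = -3, -6, -12, -24, -48, -96, -192, …
g: a_k = -2, -8, -16, -64/3, -64/3, -256/15, -512/45, …
Sum ⇒ L₀ = lclm(L_f,L_g) in ℚ(x)⟨Dx⟩.
L = -32·x + (-4 + 32·x - 32·x^2)·Dx + (1 - 6·x + 8·x^2)·Dx^2  (order 2).
h: a_k = -5, -14, -28, -136/3, -208/3, -1696/15, -9152/45, …
ICs: h(0) = -5, h′(0) = -14.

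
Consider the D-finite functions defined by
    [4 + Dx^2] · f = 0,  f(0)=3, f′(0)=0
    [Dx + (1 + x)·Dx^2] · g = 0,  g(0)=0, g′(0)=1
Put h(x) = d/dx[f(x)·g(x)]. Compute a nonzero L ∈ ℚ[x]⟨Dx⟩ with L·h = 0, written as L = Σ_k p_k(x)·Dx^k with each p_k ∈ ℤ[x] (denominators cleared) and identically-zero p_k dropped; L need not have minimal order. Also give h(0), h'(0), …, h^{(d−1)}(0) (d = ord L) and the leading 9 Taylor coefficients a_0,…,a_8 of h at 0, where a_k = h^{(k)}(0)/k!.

f: a_k = 3, 0, -6, 0, 2, 0, -4/15, 0, 2/105, …
g: a_k = 0, 1, -1/2, 1/3, -1/4, 1/5, -1/6, 1/7, -1/8, …
f·g: L₀ = L_f ⊗_s L_g, ord ≤ 2·2.
Differentiate: ansatz ord ≤ ord L₀ ⇒ L.
L = (-56 + 896·x + 4416·x^2 + 8064·x^3 + 7136·x^4 + 3072·x^5 + 512·x^6) + (72 + 776·x + 2080·x^2 + 2400·x^3 + 1280·x^4 + 256·x^5)·Dx + (70 + 824·x + 2780·x^2 + 4416·x^3 + 3664·x^4 + 1536·x^5 + 256·x^6)·Dx^2 + (18 + 194·x + 520·x^2 + 600·x^3 + 320·x^4 + 64·x^5)·Dx^3 + (21 + 150·x + 419·x^2 + 600·x^3 + 470·x^4 + 192·x^5 + 32·x^6)·Dx^4  (order 4).
h: a_k = 3, -3, -15, 9, 3, 0, -13/5, 31/15, -61/35, …
ICs: h(0) = 3, h′(0) = -3, h′′(0) = -30, h′′′(0) = 54.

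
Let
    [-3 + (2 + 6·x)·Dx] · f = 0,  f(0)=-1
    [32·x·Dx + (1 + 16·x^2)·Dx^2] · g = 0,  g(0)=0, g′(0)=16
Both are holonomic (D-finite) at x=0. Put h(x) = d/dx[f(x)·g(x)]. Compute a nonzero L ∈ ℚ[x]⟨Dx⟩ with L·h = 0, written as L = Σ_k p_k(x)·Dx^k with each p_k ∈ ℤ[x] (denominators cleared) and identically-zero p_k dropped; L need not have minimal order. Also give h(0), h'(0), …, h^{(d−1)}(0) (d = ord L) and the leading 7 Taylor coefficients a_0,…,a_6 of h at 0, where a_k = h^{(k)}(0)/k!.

f: a_k = -1, -3/2, 9/8, -27/16, 405/128, -1701/256, 15309/1024, …
g: a_k = 0, 16, 0, -256/3, 0, 4096/5, 0, …
L₀ := L_f ⊗_s L_g (sym. prod.), ord ≤ 2.
h=h₀': d/dx-closure on L₀ ⇒ L.
L = (303 + 5760·x - 7200·x^2 - 55296·x^3 - 20736·x^4) + (364 + 3780·x + 4992·x^2 - 64512·x^3 - 193536·x^4 - 82944·x^5)·Dx + (36 - 40·x - 828·x^2 - 4096·x^3 - 24192·x^4 - 55296·x^5 - 27648·x^6)·Dx^2  (order 2).
h: a_k = -16, -48, 310, 404, -34583/8, -285867/40, 22966919/320, …
ICs: h(0) = -16, h′(0) = -48.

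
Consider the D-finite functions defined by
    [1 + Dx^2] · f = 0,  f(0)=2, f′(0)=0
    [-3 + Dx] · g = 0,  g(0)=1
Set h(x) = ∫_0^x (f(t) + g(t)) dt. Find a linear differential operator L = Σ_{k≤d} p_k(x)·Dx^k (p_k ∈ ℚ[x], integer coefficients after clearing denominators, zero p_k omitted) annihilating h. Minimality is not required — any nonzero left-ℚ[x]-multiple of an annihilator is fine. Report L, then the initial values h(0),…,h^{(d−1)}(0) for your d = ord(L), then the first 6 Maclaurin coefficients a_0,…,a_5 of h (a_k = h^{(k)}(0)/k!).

L = -3·Dx + Dx^2 - 3·Dx^3 + Dx^4  (order 4).
h: a_k = 0, 3, 3/2, 7/6, 9/8, 83/120, …
ICs: h(0) = 0, h′(0) = 3, h′′(0) = 3, h′′′(0) = 7.

f: a_k = 2, 0, -1, 0, 1/12, 0, …
g: a_k = 1, 3, 9/2, 9/2, 27/8, 81/40, …
f+g: L₀ = lclm(L_f,L_g), ord ≤ 2+1.
h=∫₀ˣh₀: take L = L₀·Dx.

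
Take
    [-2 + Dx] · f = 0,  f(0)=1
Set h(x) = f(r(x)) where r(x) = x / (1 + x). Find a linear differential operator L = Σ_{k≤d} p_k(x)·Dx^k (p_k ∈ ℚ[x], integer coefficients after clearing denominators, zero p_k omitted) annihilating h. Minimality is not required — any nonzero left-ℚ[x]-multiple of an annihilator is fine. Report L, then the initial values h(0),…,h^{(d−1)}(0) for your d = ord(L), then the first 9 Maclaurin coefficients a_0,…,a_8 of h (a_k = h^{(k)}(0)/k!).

f: a_k = 1, 2, 2, 4/3, 2/3, 4/15, 4/45, 8/315, 2/315, …
f∘r: x↦r, Dx↦Dx/r' in L_f ⇒ L₀.
L = -2 + (1 + 2·x + x^2)·Dx  (order 1).
h: a_k = 1, 2, 0, -2/3, 2/3, -2/5, 4/45, 10/63, -32/105, …
ICs: h(0) = 1.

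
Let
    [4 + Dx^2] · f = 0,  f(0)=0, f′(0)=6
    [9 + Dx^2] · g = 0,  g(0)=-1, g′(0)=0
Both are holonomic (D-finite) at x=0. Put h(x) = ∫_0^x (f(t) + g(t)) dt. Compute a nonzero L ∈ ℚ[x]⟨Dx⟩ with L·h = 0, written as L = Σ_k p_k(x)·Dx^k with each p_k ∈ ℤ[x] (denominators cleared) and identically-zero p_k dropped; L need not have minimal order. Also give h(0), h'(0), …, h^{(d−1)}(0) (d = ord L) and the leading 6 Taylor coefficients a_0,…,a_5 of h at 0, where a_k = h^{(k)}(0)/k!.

f: a_k = 0, 6, 0, -4, 0, 4/5, …
g: a_k = -1, 0, 9/2, 0, -27/8, 0, …
h₀=f+g: left-lcm gives L₀, ord ≤ 4.
∫: right-multiply L₀ by Dx.
L = 36·Dx + 13·Dx^3 + Dx^5  (order 5).
h: a_k = 0, -1, 3, 3/2, -1, -27/40, …
ICs: h(0) = 0, h′(0) = -1, h′′(0) = 6, h′′′(0) = 9, h′′′′(0) = -24.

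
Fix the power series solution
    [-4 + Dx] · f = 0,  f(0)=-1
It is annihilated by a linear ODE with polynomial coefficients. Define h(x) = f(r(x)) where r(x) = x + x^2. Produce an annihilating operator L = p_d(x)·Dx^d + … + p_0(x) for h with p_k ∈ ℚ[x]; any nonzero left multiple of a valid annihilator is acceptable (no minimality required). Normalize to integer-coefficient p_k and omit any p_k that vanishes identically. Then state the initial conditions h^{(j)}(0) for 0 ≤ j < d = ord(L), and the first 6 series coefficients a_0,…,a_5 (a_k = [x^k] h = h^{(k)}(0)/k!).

f: a_k = -1, -4, -8, -32/3, -32/3, -128/15, …
f∘r: x↦r, Dx↦Dx/r' in L_f ⇒ L₀.
L = (-4 - 8·x) + Dx  (order 1).
h: a_k = -1, -4, -12, -80/3, -152/3, -416/5, …
ICs: h(0) = -1.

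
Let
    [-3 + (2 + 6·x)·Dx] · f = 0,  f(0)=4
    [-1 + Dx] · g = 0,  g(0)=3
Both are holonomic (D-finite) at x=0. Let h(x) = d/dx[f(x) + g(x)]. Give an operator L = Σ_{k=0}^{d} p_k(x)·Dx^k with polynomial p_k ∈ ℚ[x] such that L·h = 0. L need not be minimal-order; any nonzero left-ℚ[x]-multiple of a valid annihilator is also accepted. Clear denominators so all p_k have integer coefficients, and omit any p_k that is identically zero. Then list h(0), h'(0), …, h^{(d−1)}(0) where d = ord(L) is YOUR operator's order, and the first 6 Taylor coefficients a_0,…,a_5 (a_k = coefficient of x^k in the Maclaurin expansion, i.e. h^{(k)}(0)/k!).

L = (-33 - 18·x) + (23 - 24·x - 36·x^2)·Dx + (10 + 42·x + 36·x^2)·Dx^2  (order 2).
h: a_k = 9, -6, 87/4, -401/8, 8513/64, -229619/640, …
ICs: h(0) = 9, h′(0) = -6.

f: a_k = 4, 6, -9/2, 27/4, -405/32, 1701/64, …
g: a_k = 3, 3, 3/2, 1/2, 1/8, 1/40, …
Weyl lclm of L_f,L_g ⇒ L₀ (ord ≤ 2).
Differentiate: ansatz ord ≤ ord L₀ ⇒ L.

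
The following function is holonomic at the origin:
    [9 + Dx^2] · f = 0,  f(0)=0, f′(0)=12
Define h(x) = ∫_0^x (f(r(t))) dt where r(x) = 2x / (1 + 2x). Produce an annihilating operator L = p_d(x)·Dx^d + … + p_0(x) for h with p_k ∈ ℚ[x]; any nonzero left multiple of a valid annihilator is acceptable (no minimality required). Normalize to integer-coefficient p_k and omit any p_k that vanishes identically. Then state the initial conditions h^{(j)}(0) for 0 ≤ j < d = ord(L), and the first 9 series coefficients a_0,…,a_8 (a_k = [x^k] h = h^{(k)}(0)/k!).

L = 36·Dx + (4 + 24·x + 48·x^2 + 32·x^3)·Dx^2 + (1 + 8·x + 24·x^2 + 32·x^3 + 16·x^4)·Dx^3  (order 3).
h: a_k = 0, 0, 12, -16, -12, 672/5, -2344/5, 8160/7, -77412/35, …
ICs: h(0) = 0, h′(0) = 0, h′′(0) = 24.

f: a_k = 0, 12, 0, -18, 0, 81/10, 0, -243/140, 0, …
L₀ from L_f via x↦r, Dx↦r'^{-1}Dx.
∫: right-multiply L₀ by Dx.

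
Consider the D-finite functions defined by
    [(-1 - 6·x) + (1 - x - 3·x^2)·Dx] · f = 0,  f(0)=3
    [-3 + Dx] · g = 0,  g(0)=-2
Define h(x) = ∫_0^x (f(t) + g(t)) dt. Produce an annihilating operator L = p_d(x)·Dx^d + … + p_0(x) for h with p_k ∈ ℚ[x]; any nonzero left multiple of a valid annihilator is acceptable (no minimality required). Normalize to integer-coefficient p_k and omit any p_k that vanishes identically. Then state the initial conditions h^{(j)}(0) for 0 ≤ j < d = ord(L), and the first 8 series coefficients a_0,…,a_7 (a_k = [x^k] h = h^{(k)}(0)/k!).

f: a_k = 3, 3, 12, 21, 57, 120, 291, 651, …
g: a_k = -2, -6, -9, -9, -27/4, -81/20, -81/40, -243/280, …
Weyl lclm of L_f,L_g ⇒ L₀ (ord ≤ 2).
Integrate: L := L₀·Dx.
L = (-15 - 9·x - 243·x^2 - 162·x^3)·Dx + (-1 + 36·x + 99·x^2 - 54·x^3 - 81·x^4)·Dx^2 + (2 - 11·x - 6·x^2 + 36·x^3 + 27·x^4)·Dx^3  (order 3).
h: a_k = 0, 1, -3/2, 1, 3, 201/20, 773/40, 11559/280, …
ICs: h(0) = 0, h′(0) = 1, h′′(0) = -3.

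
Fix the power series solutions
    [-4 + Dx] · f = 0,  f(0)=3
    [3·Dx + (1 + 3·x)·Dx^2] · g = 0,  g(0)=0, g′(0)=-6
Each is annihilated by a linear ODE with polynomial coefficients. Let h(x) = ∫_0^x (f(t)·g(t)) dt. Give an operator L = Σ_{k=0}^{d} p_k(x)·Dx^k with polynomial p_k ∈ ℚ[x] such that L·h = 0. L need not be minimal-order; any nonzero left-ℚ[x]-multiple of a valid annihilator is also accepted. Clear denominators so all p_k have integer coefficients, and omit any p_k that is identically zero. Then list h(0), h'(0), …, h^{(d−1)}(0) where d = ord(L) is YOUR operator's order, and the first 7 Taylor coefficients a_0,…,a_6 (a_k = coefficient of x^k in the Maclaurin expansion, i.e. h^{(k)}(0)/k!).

L = (4 + 48·x)·Dx + (-5 - 24·x)·Dx^2 + (1 + 3·x)·Dx^3  (order 3).
h: a_k = 0, 0, -9, -15, -45/2, -141/10, -118/5, …
ICs: h(0) = 0, h′(0) = 0, h′′(0) = -18.

f: a_k = 3, 12, 24, 32, 32, 128/5, 256/15, …
g: a_k = 0, -6, 9, -18, 81/2, -486/5, 243, …
h₀=f·g: eliminate ⇒ L₀, order ≤ 1·2.
∫: right-multiply L₀ by Dx.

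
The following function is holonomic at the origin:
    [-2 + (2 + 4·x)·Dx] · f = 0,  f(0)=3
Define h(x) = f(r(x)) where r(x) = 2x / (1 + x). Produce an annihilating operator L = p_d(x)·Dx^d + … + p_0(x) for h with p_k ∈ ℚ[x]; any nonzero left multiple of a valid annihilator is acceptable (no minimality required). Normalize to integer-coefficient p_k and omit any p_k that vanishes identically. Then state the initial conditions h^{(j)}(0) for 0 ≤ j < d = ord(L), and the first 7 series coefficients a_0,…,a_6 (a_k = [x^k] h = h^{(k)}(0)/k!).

L = -2 + (1 + 6·x + 5·x^2)·Dx  (order 1).
h: a_k = 3, 6, -12, 30, -90, 306, -1128, …
ICs: h(0) = 3.

f: a_k = 3, 3, -3/2, 3/2, -15/8, 21/8, -63/16, …
Change of var in L_f (x↦r) gives L₀.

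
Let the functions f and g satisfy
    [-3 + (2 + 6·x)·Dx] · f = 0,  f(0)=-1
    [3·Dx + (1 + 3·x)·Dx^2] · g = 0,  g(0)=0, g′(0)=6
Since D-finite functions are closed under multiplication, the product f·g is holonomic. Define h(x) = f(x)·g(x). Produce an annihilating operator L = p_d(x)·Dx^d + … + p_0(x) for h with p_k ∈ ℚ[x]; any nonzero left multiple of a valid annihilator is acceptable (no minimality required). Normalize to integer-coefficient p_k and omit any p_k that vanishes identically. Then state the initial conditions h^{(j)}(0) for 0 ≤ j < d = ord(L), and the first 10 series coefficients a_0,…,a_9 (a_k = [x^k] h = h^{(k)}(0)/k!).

f: a_k = -1, -3/2, 9/8, -27/16, 405/128, -1701/256, 15309/1024, -72171/2048, 2814669/32768, -14073345/65536, …
g: a_k = 0, 6, -9, 18, -81/2, 486/5, -243, 4374/7, -6561/4, 4374, …
Product ⇒ symmetric product L₀, ord ≤ 2.
L = 9 + (4 + 24·x + 36·x^2)·Dx^2  (order 2).
h: a_k = 0, -6, 0, 9/4, -27/4, 5751/320, -7533/160, 2218347/17920, -5880843/17920, 100661049/114688, …
ICs: h(0) = 0, h′(0) = -6.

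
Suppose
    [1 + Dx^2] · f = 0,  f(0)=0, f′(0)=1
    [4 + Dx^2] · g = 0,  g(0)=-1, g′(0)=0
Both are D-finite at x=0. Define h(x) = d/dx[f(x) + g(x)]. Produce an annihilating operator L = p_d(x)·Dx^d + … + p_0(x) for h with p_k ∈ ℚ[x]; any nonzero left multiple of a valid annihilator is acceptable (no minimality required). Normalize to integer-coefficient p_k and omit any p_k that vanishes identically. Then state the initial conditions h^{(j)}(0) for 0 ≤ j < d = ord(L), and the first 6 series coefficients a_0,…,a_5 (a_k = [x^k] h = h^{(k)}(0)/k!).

f: a_k = 0, 1, 0, -1/6, 0, 1/120, …
g: a_k = -1, 0, 2, 0, -2/3, 0, …
L₀ := lclm(L_f,L_g); ord L₀ ≤ 2+2.
h=h₀': d/dx-closure on L₀ ⇒ L.
L = 4 + 5·Dx^2 + Dx^4  (order 4).
h: a_k = 1, 4, -1/2, -8/3, 1/24, 8/15, …
ICs: h(0) = 1, h′(0) = 4, h′′(0) = -1, h′′′(0) = -16.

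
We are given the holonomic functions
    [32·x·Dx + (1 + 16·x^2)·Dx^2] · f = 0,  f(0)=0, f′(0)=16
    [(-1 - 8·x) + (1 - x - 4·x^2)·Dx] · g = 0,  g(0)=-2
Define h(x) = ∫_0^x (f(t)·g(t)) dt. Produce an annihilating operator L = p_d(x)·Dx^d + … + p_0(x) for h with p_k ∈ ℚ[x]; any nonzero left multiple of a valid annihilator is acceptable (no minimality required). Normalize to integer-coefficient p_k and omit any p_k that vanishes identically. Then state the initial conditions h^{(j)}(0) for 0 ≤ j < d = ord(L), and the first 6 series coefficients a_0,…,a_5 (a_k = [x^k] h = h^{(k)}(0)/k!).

f: a_k = 0, 16, 0, -256/3, 0, 4096/5, …
g: a_k = -2, -2, -10, -18, -58, -130, …
Product ⇒ symmetric product L₀, ord ≤ 2.
∫: right-multiply L₀ by Dx.
L = (8 + 32·x + 384·x^2)·Dx + (2 - 16·x + 64·x^2 + 384·x^3)·Dx^2 + (-1 + x - 12·x^2 + 16·x^3 + 64·x^4)·Dx^3  (order 3).
h: a_k = 0, 0, -16, -32/3, 8/3, -352/15, …
ICs: h(0) = 0, h′(0) = 0, h′′(0) = -32.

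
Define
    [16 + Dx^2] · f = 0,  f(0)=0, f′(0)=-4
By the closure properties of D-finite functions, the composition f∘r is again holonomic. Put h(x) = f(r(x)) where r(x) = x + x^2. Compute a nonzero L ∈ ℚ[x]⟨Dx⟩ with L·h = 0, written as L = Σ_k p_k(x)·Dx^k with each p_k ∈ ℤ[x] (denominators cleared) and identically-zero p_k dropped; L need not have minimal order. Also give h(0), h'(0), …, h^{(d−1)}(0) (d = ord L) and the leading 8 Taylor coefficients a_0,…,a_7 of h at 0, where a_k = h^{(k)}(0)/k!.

f: a_k = 0, -4, 0, 32/3, 0, -128/15, 0, 1024/315, …
h₀=f(r): pull back L_f along r ⇒ L₀.
L = (16 + 96·x + 192·x^2 + 128·x^3) - 2·Dx + (1 + 2·x)·Dx^2  (order 2).
h: a_k = 0, -4, -4, 32/3, 32, 352/15, -32, -25856/315, …
ICs: h(0) = 0, h′(0) = -4.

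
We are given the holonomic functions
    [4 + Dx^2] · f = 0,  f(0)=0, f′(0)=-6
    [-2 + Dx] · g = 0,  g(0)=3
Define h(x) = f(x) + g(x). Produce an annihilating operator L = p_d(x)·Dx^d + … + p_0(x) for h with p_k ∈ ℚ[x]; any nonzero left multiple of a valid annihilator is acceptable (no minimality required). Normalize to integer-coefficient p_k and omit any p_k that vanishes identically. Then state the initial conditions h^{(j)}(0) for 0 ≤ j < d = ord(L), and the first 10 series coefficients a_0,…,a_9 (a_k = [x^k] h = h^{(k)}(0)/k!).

L = -8 + 4·Dx - 2·Dx^2 + Dx^3  (order 3).
h: a_k = 3, 0, 6, 8, 2, 0, 4/15, 16/105, 2/105, 0, …
ICs: h(0) = 3, h′(0) = 0, h′′(0) = 12.

f: a_k = 0, -6, 0, 4, 0, -4/5, 0, 8/105, 0, -4/945, …
g: a_k = 3, 6, 6, 4, 2, 4/5, 4/15, 8/105, 2/105, 4/945, …
L₀ := lclm(L_f,L_g); ord L₀ ≤ 2+1.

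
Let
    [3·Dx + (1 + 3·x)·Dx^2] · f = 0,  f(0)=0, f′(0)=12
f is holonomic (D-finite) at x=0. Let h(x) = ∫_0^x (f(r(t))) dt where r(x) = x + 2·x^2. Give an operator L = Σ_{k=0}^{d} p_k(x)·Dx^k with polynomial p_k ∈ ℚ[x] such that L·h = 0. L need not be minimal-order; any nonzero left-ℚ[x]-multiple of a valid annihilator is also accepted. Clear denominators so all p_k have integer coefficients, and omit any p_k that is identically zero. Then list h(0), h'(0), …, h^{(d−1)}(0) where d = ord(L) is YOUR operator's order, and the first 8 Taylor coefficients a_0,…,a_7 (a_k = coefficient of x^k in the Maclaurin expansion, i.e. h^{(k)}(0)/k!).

f: a_k = 0, 12, -18, 36, -81, 972/5, -486, 8748/7, …
Change of var in L_f (x↦r) gives L₀.
∫: right-multiply L₀ by Dx.
L = (-1 + 12·x + 24·x^2)·Dx^2 + (1 + 7·x + 18·x^2 + 24·x^3)·Dx^3  (order 3).
h: a_k = 0, 0, 6, 2, -9, 63/5, -18/5, -198/7, …
ICs: h(0) = 0, h′(0) = 0, h′′(0) = 12.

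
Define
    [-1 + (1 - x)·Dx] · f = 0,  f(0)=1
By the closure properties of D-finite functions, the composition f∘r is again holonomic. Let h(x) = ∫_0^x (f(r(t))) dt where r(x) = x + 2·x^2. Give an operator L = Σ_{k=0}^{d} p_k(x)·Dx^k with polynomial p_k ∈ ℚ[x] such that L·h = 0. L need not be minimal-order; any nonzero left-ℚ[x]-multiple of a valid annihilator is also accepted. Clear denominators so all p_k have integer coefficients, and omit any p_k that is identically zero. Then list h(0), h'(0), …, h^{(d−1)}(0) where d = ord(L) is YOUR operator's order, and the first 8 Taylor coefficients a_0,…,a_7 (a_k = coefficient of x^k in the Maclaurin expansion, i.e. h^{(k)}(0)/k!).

L = (1 + 4·x)·Dx + (-1 + x + 2·x^2)·Dx^2  (order 2).
h: a_k = 0, 1, 1/2, 1, 5/4, 11/5, 7/2, 43/7, …
ICs: h(0) = 0, h′(0) = 1.

f: a_k = 1, 1, 1, 1, 1, 1, 1, 1, …
h₀=f(r): pull back L_f along r ⇒ L₀.
h=∫₀ˣh₀: take L = L₀·Dx.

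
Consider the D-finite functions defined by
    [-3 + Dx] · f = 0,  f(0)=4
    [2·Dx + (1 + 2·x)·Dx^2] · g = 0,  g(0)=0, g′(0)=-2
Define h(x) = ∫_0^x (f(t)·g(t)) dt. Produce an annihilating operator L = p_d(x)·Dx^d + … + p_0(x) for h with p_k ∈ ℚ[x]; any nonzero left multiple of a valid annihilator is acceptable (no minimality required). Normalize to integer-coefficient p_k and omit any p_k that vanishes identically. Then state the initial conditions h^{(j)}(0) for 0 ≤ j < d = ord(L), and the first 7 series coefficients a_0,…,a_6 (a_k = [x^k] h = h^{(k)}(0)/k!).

f: a_k = 4, 12, 18, 18, 27/2, 81/10, 81/20, …
g: a_k = 0, -2, 2, -8/3, 4, -32/5, 32/3, …
Sym-product of L_f,L_g gives L₀ (≤ ord 2).
∫: right-multiply L₀ by Dx.
L = (3 + 18·x)·Dx + (-4 - 12·x)·Dx^2 + (1 + 2·x)·Dx^3  (order 3).
h: a_k = 0, 0, -4, -16/3, -17/3, -16/5, -83/30, …
ICs: h(0) = 0, h′(0) = 0, h′′(0) = -8.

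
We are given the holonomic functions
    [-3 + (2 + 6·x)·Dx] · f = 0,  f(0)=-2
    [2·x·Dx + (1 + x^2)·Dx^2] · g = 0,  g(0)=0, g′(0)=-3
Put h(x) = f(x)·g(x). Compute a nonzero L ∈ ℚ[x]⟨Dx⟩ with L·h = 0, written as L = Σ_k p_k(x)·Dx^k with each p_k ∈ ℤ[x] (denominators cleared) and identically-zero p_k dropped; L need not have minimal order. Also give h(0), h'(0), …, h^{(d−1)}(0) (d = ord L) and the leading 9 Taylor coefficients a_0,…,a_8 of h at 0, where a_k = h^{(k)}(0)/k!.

f: a_k = -2, -3, 9/4, -27/8, 405/64, -1701/128, 15309/512, -72171/1024, 2814669/16384, …
g: a_k = 0, -3, 0, 1, 0, -3/5, 0, 3/7, 0, …
h₀=f·g: eliminate ⇒ L₀, order ≤ 1·2.
L = (27 - 12·x - 9·x^2) + (-12 - 28·x + 36·x^2 + 36·x^3)·Dx + (4 + 24·x + 40·x^2 + 24·x^3 + 36·x^4)·Dx^2  (order 2).
h: a_k = 0, 6, 9, -35/4, 57/8, -4971/320, 24507/640, -1533597/17920, 7128171/35840, …
ICs: h(0) = 0, h′(0) = 6.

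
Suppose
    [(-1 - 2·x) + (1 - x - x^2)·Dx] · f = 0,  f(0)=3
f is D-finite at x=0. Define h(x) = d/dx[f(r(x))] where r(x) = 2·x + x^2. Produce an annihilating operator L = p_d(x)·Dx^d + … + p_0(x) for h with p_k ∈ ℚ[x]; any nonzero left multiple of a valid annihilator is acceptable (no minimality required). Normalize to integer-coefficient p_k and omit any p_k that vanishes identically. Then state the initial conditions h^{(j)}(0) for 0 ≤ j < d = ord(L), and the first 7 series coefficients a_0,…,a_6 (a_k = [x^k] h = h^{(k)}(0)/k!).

f: a_k = 3, 3, 6, 9, 15, 24, 39, …
Substitute x→r, Dx→(1/r')Dx; clear ⇒ L₀.
h₀' ⇒ L via d/dx closure of L₀.
L = (9 + 42·x + 105·x^2 + 164·x^3 + 141·x^4 + 60·x^5 + 10·x^6) + (-1 - 3·x + 9·x^2 + 39·x^3 + 55·x^4 + 39·x^5 + 14·x^6 + 2·x^7)·Dx  (order 1).
h: a_k = 6, 54, 288, 1416, 6510, 28710, 123144, …
ICs: h(0) = 6.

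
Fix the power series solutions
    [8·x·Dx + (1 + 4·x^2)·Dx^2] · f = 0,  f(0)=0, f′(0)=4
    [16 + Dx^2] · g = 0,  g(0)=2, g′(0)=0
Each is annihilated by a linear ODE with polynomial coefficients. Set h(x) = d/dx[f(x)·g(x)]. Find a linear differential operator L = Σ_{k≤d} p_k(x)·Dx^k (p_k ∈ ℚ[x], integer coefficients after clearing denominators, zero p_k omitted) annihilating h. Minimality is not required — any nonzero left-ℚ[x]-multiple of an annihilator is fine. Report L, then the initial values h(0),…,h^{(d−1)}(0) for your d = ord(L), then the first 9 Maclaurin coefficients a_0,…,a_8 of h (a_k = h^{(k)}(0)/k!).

f: a_k = 0, 4, 0, -16/3, 0, 64/5, 0, -256/7, 0, …
g: a_k = 2, 0, -16, 0, 64/3, 0, -512/45, 0, 1024/315, …
L₀ := L_f ⊗_s L_g (sym. prod.), ord ≤ 4.
Differentiate: ansatz ord ≤ ord L₀ ⇒ L.
L = (4096 + 58368·x^2 + 354304·x^4 + 983040·x^6 + 1867776·x^8 + 2621440·x^10 + 2097152·x^12) + (1984·x + 30208·x^3 + 158720·x^5 + 409600·x^7 + 655360·x^9 + 524288·x^11)·Dx + (336 + 5216·x^2 + 34560·x^4 + 114176·x^6 + 249856·x^8 + 360448·x^10 + 262144·x^12)·Dx^2 + (124·x + 1888·x^3 + 9920·x^5 + 25600·x^7 + 40960·x^9 + 32768·x^11)·Dx^3 + (5 + 98·x^2 + 776·x^4 + 3296·x^6 + 8320·x^8 + 12288·x^10 + 8192·x^12)·Dx^4  (order 4).
h: a_k = 8, 0, -224, 0, 2944/3, 0, -137728/45, 0, 219136/21, …
ICs: h(0) = 8, h′(0) = 0, h′′(0) = -448, h′′′(0) = 0.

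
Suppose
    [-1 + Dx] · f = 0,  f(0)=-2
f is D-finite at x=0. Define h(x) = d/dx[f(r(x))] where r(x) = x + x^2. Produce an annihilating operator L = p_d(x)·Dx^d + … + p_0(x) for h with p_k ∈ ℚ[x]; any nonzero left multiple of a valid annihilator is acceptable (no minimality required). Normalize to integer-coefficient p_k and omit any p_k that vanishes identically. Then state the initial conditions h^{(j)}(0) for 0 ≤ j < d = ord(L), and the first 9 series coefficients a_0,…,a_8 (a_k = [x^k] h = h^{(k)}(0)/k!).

f: a_k = -2, -2, -1, -1/3, -1/12, -1/60, -1/360, -1/2520, -1/20160, …
f∘r: x↦r, Dx↦Dx/r' in L_f ⇒ L₀.
h=h₀': d/dx-closure on L₀ ⇒ L.
L = (3 + 4·x + 4·x^2) + (-1 - 2·x)·Dx  (order 1).
h: a_k = -2, -6, -7, -25/3, -27/4, -331/60, -1303/360, -1979/840, -5357/4032, …
ICs: h(0) = -2.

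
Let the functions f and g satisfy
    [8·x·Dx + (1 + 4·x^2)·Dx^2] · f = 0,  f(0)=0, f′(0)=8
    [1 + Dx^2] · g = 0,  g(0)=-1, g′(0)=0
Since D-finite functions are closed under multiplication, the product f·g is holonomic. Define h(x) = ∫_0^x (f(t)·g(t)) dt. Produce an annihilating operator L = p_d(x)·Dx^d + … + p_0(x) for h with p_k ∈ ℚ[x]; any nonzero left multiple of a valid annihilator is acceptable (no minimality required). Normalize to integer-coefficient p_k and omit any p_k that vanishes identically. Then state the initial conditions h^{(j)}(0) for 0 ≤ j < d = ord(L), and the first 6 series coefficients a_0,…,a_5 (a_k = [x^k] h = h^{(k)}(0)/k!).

L = (85 + 944·x^2 + 416·x^4 + 256·x^6 + 256·x^8)·Dx + (144·x + 704·x^3 + 768·x^5 + 1024·x^7)·Dx^2 + (90 + 992·x^2 + 576·x^4 + 512·x^6 + 512·x^8)·Dx^3 + (144·x + 704·x^3 + 768·x^5 + 1024·x^7)·Dx^4 + (5 + 48·x^2 + 160·x^4 + 256·x^6 + 256·x^8)·Dx^5  (order 5).
h: a_k = 0, 0, -4, 0, 11/3, 0, …
ICs: h(0) = 0, h′(0) = 0, h′′(0) = -8, h′′′(0) = 0, h′′′′(0) = 88.

f: a_k = 0, 8, 0, -32/3, 0, 128/5, …
g: a_k = -1, 0, 1/2, 0, -1/24, 0, …
Sym-product of L_f,L_g gives L₀ (≤ ord 4).
h=∫₀ˣh₀: take L = L₀·Dx.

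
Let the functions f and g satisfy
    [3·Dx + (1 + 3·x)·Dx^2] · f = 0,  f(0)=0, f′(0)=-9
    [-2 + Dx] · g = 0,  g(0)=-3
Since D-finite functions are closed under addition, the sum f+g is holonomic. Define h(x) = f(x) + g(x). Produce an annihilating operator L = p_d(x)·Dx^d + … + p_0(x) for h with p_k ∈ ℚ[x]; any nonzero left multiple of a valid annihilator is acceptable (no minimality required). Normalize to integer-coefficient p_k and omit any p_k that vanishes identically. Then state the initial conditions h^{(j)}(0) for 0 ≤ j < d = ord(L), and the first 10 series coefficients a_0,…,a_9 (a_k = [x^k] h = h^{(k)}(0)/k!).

f: a_k = 0, -9, 27/2, -27, 243/4, -729/5, 729/2, -6561/7, 19683/8, -6561, …
g: a_k = -3, -6, -6, -4, -2, -4/5, -4/15, -8/105, -2/105, -4/945, …
L₀ := lclm(L_f,L_g); ord L₀ ≤ 2+1.
L = (-48 - 36·x)·Dx + (14 - 24·x - 36·x^2)·Dx^2 + (5 + 21·x + 18·x^2)·Dx^3  (order 3).
h: a_k = -3, -15, 15/2, -31, 235/4, -733/5, 10927/30, -98423/105, 2066699/840, -6200149/945, …
ICs: h(0) = -3, h′(0) = -15, h′′(0) = 15.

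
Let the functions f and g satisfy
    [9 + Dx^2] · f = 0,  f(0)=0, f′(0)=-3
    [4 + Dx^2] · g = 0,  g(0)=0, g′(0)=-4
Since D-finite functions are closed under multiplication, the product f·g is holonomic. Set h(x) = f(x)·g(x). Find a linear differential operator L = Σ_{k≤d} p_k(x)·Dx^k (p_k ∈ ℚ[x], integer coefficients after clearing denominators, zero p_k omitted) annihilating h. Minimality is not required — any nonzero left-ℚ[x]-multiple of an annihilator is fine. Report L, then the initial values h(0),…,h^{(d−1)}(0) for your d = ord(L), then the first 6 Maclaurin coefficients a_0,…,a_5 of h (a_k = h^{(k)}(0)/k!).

f: a_k = 0, -3, 0, 9/2, 0, -81/40, …
g: a_k = 0, -4, 0, 8/3, 0, -8/15, …
h₀=f·g: eliminate ⇒ L₀, order ≤ 2·2.
L = 25 + 26·Dx^2 + Dx^4  (order 4).
h: a_k = 0, 0, 12, 0, -26, 0, …
ICs: h(0) = 0, h′(0) = 0, h′′(0) = 24, h′′′(0) = 0.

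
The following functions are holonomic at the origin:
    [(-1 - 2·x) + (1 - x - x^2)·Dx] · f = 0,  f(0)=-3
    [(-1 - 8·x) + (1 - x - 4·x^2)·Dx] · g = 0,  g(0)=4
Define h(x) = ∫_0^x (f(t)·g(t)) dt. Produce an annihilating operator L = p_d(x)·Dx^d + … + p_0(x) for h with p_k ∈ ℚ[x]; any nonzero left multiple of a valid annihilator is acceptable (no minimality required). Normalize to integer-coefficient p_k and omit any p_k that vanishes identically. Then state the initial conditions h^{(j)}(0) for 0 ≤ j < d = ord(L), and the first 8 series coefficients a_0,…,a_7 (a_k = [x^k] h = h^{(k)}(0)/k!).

L = (-2 - 8·x + 15·x^2 + 16·x^3)·Dx + (1 - 2·x - 4·x^2 + 5·x^3 + 4·x^4)·Dx^2  (order 2).
h: a_k = 0, -12, -12, -32, -57, -672/5, -280, -4524/7, …
ICs: h(0) = 0, h′(0) = -12.

f: a_k = -3, -3, -6, -9, -15, -24, -39, -63, …
g: a_k = 4, 4, 20, 36, 116, 260, 724, 1764, …
L₀ := L_f ⊗_s L_g (sym. prod.), ord ≤ 1.
h=∫₀ˣh₀: take L = L₀·Dx.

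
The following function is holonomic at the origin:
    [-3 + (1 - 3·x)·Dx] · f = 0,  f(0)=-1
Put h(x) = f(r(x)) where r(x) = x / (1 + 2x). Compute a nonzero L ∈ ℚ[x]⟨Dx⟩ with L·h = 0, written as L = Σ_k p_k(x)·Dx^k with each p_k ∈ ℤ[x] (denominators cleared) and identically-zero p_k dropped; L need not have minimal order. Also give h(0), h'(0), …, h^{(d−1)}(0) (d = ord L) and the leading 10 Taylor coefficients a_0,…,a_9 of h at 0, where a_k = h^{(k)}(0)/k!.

f: a_k = -1, -3, -9, -27, -81, -243, -729, -2187, -6561, -19683, …
Change of var in L_f (x↦r) gives L₀.
L = 3 + (-1 - x + 2·x^2)·Dx  (order 1).
h: a_k = -1, -3, -3, -3, -3, -3, -3, -3, -3, -3, …
ICs: h(0) = -1.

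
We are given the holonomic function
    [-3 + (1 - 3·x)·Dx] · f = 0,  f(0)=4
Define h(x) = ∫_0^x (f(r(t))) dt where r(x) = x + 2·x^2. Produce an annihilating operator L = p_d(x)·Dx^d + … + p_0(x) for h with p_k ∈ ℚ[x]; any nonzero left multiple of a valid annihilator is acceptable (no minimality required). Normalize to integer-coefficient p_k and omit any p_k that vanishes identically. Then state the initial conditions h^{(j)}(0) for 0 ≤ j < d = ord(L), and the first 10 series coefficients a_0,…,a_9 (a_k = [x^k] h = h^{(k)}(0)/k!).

f: a_k = 4, 12, 36, 108, 324, 972, 2916, 8748, 26244, 78732, …
Substitute x→r, Dx→(1/r')Dx; clear ⇒ L₀.
h=∫h₀ ⇒ L = L₀·Dx.
L = (3 + 12·x)·Dx + (-1 + 3·x + 6·x^2)·Dx^2  (order 2).
h: a_k = 0, 4, 6, 20, 63, 1116/5, 810, 21276/7, 23247/2, 45180, …
ICs: h(0) = 0, h′(0) = 4.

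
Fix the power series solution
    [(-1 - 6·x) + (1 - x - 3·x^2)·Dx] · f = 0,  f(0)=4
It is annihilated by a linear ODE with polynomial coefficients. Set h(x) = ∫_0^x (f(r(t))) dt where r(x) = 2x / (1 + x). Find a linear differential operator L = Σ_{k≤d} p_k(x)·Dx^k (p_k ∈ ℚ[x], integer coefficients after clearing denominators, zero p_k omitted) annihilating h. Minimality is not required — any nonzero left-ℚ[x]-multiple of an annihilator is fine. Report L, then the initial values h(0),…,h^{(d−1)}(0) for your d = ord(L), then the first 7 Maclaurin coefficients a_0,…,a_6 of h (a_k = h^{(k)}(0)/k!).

f: a_k = 4, 4, 16, 28, 76, 160, 388, …
Substitute x→r, Dx→(1/r')Dx; clear ⇒ L₀.
∫: right-multiply L₀ by Dx.
L = (2 + 26·x)·Dx + (-1 - x + 13·x^2 + 13·x^3)·Dx^2  (order 2).
h: a_k = 0, 4, 4, 56/3, 26, 728/5, 676/3, …
ICs: h(0) = 0, h′(0) = 4.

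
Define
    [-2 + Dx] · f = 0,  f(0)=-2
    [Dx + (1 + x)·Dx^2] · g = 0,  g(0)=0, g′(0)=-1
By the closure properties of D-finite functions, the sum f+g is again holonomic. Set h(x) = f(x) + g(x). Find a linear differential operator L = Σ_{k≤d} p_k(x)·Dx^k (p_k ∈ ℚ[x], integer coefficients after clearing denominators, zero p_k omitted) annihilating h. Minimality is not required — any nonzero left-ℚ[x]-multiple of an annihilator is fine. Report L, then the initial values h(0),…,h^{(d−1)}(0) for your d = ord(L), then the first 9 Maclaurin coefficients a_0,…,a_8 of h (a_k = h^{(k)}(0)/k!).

L = (-8 - 4·x)·Dx + (-2 - 8·x - 4·x^2)·Dx^2 + (3 + 5·x + 2·x^2)·Dx^3  (order 3).
h: a_k = -2, -5, -7/2, -3, -13/12, -11/15, -1/90, -61/315, 283/2520, …
ICs: h(0) = -2, h′(0) = -5, h′′(0) = -7.

f: a_k = -2, -4, -4, -8/3, -4/3, -8/15, -8/45, -16/315, -4/315, …
g: a_k = 0, -1, 1/2, -1/3, 1/4, -1/5, 1/6, -1/7, 1/8, …
Sum ⇒ L₀ = lclm(L_f,L_g) in ℚ(x)⟨Dx⟩.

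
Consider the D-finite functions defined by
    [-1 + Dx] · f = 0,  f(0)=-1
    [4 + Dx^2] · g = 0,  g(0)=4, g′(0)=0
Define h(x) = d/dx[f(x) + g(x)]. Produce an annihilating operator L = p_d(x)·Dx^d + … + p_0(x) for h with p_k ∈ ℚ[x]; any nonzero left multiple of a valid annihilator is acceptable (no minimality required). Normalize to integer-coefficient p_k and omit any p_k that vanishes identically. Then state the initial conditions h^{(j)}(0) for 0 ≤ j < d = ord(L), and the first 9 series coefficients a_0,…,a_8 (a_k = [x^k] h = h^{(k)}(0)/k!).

L = 4 - 4·Dx + Dx^2 - Dx^3  (order 3).
h: a_k = -1, -17, -1/2, 21/2, -1/24, -257/120, -1/720, 341/1680, -1/40320, …
ICs: h(0) = -1, h′(0) = -17, h′′(0) = -1.

f: a_k = -1, -1, -1/2, -1/6, -1/24, -1/120, -1/720, -1/5040, -1/40320, …
g: a_k = 4, 0, -8, 0, 8/3, 0, -16/45, 0, 8/315, …
L₀ := lclm(L_f,L_g); ord L₀ ≤ 1+2.
Derive L from L₀ (diff closure).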